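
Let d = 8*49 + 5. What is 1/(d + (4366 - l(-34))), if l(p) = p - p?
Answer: 1/4763 ≈ 0.00020995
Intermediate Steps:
l(p) = 0
d = 397 (d = 392 + 5 = 397)
1/(d + (4366 - l(-34))) = 1/(397 + (4366 - 1*0)) = 1/(397 + (4366 + 0)) = 1/(397 + 4366) = 1/4763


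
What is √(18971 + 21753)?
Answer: 2*√10181 ≈ 201.80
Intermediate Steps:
√(18971 + 21753) = √40724 = 2*√10181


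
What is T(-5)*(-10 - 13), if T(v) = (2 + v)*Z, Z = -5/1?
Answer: -345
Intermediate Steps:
Z = -5 (Z = -5*1 = -5)
T(v) = -10 - 5*v (T(v) = (2 + v)*(-5) = -10 - 5*v)
T(-5)*(-10 - 13) = (-10 - 5*(-5))*(-10 - 13) = (-10 + 25)*(-23) = 15*(-23) = -345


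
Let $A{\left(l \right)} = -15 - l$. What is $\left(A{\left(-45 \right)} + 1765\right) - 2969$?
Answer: $-1174$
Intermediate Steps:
$\left(A{\left(-45 \right)} + 1765\right) - 2969 = \left(\left(-15 - -45\right) + 1765\right) - 2969 = \left(\left(-15 + 45\right) + 1765\right) - 2969 = \left(30 + 1765\right) - 2969 = 1795 - 2969 = -1174$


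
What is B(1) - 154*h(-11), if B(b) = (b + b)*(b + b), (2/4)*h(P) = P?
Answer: 3392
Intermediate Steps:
h(P) = 2*P
B(b) = 4*b² (B(b) = (2*b)*(2*b) = 4*b²)
B(1) - 154*h(-11) = 4*1² - 308*(-11) = 4*1 - 154*(-22) = 4 + 3388 = 3392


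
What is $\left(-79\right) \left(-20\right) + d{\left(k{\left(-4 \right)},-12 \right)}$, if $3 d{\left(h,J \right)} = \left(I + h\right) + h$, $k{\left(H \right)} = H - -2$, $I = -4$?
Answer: $\frac{4732}{3} \approx 1577.3$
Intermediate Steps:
$k{\left(H \right)} = 2 + H$ ($k{\left(H \right)} = H + 2 = 2 + H$)
$d{\left(h,J \right)} = - \frac{4}{3} + \frac{2 h}{3}$ ($d{\left(h,J \right)} = \frac{\left(-4 + h\right) + h}{3} = \frac{-4 + 2 h}{3} = - \frac{4}{3} + \frac{2 h}{3}$)
$\left(-79\right) \left(-20\right) + d{\left(k{\left(-4 \right)},-12 \right)} = \left(-79\right) \left(-20\right) - \left(\frac{4}{3} - \frac{2 \left(2 - 4\right)}{3}\right) = 1580 + \left(- \frac{4}{3} + \frac{2}{3} \left(-2\right)\right) = 1580 - \frac{8}{3} = \frac{4732}{3}$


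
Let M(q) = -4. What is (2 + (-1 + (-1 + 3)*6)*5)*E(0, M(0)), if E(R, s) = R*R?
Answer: 0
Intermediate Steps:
E(R, s) = R²
(2 + (-1 + (-1 + 3)*6)*5)*E(0, M(0)) = (2 + (-1 + (-1 + 3)*6)*5)*0² = (2 + (-1 + 2*6)*5)*0 = (2 + (-1 + 12)*5)*0 = (2 + 11*5)*0 = (2 + 55)*0 = 57*0 = 0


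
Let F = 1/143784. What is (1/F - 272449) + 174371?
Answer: 45706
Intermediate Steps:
F = 1/143784 ≈ 6.9549e-6
(1/F - 272449) + 174371 = (1/(1/143784) - 272449) + 174371 = (143784 - 272449) + 174371 = -128665 + 174371 = 45706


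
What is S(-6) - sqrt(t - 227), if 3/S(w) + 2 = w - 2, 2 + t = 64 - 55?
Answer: -3/10 - 2*I*sqrt(55) ≈ -0.3 - 14.832*I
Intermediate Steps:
t = 7 (t = -2 + (64 - 55) = -2 + 9 = 7)
S(w) = 3/(-4 + w) (S(w) = 3/(-2 + (w - 2)) = 3/(-2 + (-2 + w)) = 3/(-4 + w))
S(-6) - sqrt(t - 227) = 3/(-4 - 6) - sqrt(7 - 227) = 3/(-10) - sqrt(-220) = 3*(-1/10) - 2*I*sqrt(55) = -3/10 - 2*I*sqrt(55)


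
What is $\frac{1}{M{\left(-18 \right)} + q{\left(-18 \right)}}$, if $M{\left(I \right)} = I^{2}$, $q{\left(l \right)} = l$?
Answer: $\frac{1}{306} \approx 0.003268$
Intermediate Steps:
$\frac{1}{M{\left(-18 \right)} + q{\left(-18 \right)}} = \frac{1}{\left(-18\right)^{2} - 18} = \frac{1}{324 - 18} = \frac{1}{306}$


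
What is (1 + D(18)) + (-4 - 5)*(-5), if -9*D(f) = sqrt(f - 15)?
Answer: 46 - sqrt(3)/9 ≈ 45.808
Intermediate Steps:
D(f) = -sqrt(-15 + f)/9 (D(f) = -sqrt(f - 15)/9 = -sqrt(-15 + f)/9)
(1 + D(18)) + (-4 - 5)*(-5) = (1 - sqrt(-15 + 18)/9) + (-4 - 5)*(-5) = (1 - sqrt(3)/9) - 9*(-5) = (1 - sqrt(3)/9) + 45 = 46 - sqrt(3)/9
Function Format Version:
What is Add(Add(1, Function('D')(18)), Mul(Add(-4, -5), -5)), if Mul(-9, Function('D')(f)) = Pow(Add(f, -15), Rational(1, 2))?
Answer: Add(46, Mul(Rational(-1, 9), Pow(3, Rational(1, 2)))) ≈ 45.808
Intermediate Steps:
Function('D')(f) = Mul(Rational(-1, 9), Pow(Add(-15, f), Rational(1, 2))) (Function('D')(f) = Mul(Rational(-1, 9), Pow(Add(f, -15), Rational(1, 2))) = Mul(Rational(-1, 9), Pow(Add(-15, f), Rational(1, 2))))
Add(Add(1, Function('D')(18)), Mul(Add(-4, -5), -5)) = Add(Add(1, Mul(Rational(-1, 9), Pow(Add(-15, 18), Rational(1, 2)))), Mul(Add(-4, -5), -5)) = Add(Add(1, Mul(Rational(-1, 9), Pow(3, Rational(1, 2)))), Mul(-9, -5)) = Add(Add(1, Mul(Rational(-1, 9), Pow(3, Rational(1, 2)))), 45) = Add(46, Mul(Rational(-1, 9), Pow(3, Rational(1, 2))))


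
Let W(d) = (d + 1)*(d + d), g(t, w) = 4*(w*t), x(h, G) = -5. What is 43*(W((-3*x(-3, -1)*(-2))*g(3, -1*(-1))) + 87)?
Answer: 11118381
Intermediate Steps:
g(t, w) = 4*t*w (g(t, w) = 4*(t*w) = 4*t*w)
W(d) = 2*d*(1 + d) (W(d) = (1 + d)*(2*d) = 2*d*(1 + d))
43*(W((-3*x(-3, -1)*(-2))*g(3, -1*(-1))) + 87) = 43*(2*((-(-15)*(-2))*(4*3*(-1*(-1))))*(1 + (-(-15)*(-2))*(4*3*(-1*(-1)))) + 87) = 43*(2*((-3*10)*(4*3*1))*(1 + (-3*10)*(4*3*1)) + 87) = 43*(2*(-30*12)*(1 - 30*12) + 87) = 43*(2*(-360)*(1 - 360) + 87) = 43*(2*(-360)*(-359) + 87) = 43*(258480 + 87) = 43*258567 = 11118381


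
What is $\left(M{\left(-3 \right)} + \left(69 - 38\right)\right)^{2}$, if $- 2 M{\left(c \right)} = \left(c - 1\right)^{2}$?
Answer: $529$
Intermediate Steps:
$M{\left(c \right)} = - \frac{\left(-1 + c\right)^{2}}{2}$ ($M{\left(c \right)} = - \frac{\left(c - 1\right)^{2}}{2} = - \frac{\left(-1 + c\right)^{2}}{2}$)
$\left(M{\left(-3 \right)} + \left(69 - 38\right)\right)^{2} = \left(- \frac{\left(-1 - 3\right)^{2}}{2} + \left(69 - 38\right)\right)^{2} = \left(- \frac{\left(-4\right)^{2}}{2} + \left(69 - 38\right)\right)^{2} = \left(\left(- \frac{1}{2}\right) 16 + 31\right)^{2} = \left(-8 + 31\right)^{2} = 23^{2} = 529$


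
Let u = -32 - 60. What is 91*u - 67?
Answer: -8439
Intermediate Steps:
u = -92
91*u - 67 = 91*(-92) - 67 = -8372 - 67 = -8439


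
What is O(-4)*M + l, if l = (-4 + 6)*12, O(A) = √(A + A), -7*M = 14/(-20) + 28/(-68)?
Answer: 24 + 27*I*√2/85 ≈ 24.0 + 0.44922*I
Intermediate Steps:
M = 27/170 (M = -(14/(-20) + 28/(-68))/7 = -(14*(-1/20) + 28*(-1/68))/7 = -(-7/10 - 7/17)/7 = -⅐*(-189/170) = 27/170 ≈ 0.15882)
O(A) = √2*√A (O(A) = √(2*A) = √2*√A)
l = 24 (l = 2*12 = 24)
O(-4)*M + l = (√2*√(-4))*(27/170) + 24 = (√2*(2*I))*(27/170) + 24 = (2*I*√2)*(27/170) + 24 = 27*I*√2/85 + 24 = 24 + 27*I*√2/85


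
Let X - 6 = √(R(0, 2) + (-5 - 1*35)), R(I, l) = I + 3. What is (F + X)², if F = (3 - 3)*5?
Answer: (6 + I*√37)² ≈ -1.0 + 72.993*I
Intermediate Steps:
R(I, l) = 3 + I
F = 0 (F = 0*5 = 0)
X = 6 + I*√37 (X = 6 + √((3 + 0) + (-5 - 1*35)) = 6 + √(3 + (-5 - 35)) = 6 + √(3 - 40) = 6 + √(-37) = 6 + I*√37 ≈ 6.0 + 6.0828*I)
(F + X)² = (0 + (6 + I*√37))² = (6 + I*√37)²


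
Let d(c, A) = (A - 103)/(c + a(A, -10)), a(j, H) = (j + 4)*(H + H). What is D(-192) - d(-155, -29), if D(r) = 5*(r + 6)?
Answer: -106906/115 ≈ -929.62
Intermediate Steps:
D(r) = 30 + 5*r (D(r) = 5*(6 + r) = 30 + 5*r)
a(j, H) = 2*H*(4 + j) (a(j, H) = (4 + j)*(2*H) = 2*H*(4 + j))
d(c, A) = (-103 + A)/(-80 + c - 20*A) (d(c, A) = (A - 103)/(c + 2*(-10)*(4 + A)) = (-103 + A)/(c + (-80 - 20*A)) = (-103 + A)/(-80 + c - 20*A))
D(-192) - d(-155, -29) = (30 + 5*(-192)) - (-103 - 29)/(-80 - 155 - 20*(-29)) = (30 - 960) - (-132)/(-80 - 155 + 580) = -930 - (-132)/345 = -930 - 1*(-44/115) = -930 + 44/115 = -106906/115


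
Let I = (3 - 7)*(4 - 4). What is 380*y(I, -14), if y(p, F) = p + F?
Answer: -5320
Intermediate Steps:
I = 0 (I = -4*0 = 0)
y(p, F) = F + p
380*y(I, -14) = 380*(-14 + 0) = 380*(-14) = -5320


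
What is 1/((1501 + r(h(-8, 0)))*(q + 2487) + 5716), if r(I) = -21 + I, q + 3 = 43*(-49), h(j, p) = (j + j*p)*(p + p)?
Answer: 1/563676 ≈ 1.7741e-6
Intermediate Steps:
h(j, p) = 2*p*(j + j*p) (h(j, p) = (j + j*p)*(2*p) = 2*p*(j + j*p))
q = -2110 (q = -3 + 43*(-49) = -3 - 2107 = -2110)
1/((1501 + r(h(-8, 0)))*(q + 2487) + 5716) = 1/((1501 + (-21 + 2*(-8)*0*(1 + 0)))*(-2110 + 2487) + 5716) = 1/((1501 + (-21 + 2*(-8)*0*1))*377 + 5716) = 1/((1501 + (-21 + 0))*377 + 5716) = 1/((1501 - 21)*377 + 5716) = 1/(1480*377 + 5716) = 1/(557960 + 5716) = 1/563676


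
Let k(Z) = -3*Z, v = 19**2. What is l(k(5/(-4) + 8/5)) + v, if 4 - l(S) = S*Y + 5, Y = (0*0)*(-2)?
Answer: 360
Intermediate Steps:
v = 361
Y = 0 (Y = 0*(-2) = 0)
l(S) = -1 (l(S) = 4 - (S*0 + 5) = 4 - (0 + 5) = 4 - 1*5 = 4 - 5 = -1)
l(k(5/(-4) + 8/5)) + v = -1 + 361 = 360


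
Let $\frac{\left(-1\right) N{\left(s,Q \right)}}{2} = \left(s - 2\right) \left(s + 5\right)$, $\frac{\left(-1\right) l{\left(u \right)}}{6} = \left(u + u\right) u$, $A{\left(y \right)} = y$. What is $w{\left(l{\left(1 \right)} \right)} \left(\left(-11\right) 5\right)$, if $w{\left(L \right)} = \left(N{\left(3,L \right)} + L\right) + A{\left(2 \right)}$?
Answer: $1430$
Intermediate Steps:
$l{\left(u \right)} = - 12 u^{2}$ ($l{\left(u \right)} = - 6 \left(u + u\right) u = - 6 \cdot 2 u u = - 6 \cdot 2 u^{2} = - 12 u^{2}$)
$N{\left(s,Q \right)} = - 2 \left(-2 + s\right) \left(5 + s\right)$ ($N{\left(s,Q \right)} = - 2 \left(s - 2\right) \left(s + 5\right) = - 2 \left(-2 + s\right) \left(5 + s\right)$)
$w{\left(L \right)} = -14 + L$ ($w{\left(L \right)} = \left(\left(20 - 18 - 2 \cdot 3^{2}\right) + L\right) + 2 = \left(\left(20 - 18 - 18\right) + L\right) + 2 = \left(-16 + L\right) + 2 = -14 + L$)
$w{\left(l{\left(1 \right)} \right)} \left(\left(-11\right) 5\right) = \left(-14 - 12 \cdot 1^{2}\right) \left(\left(-11\right) 5\right) = \left(-14 - 12\right) \left(-55\right) = \left(-26\right) \left(-55\right) = 1430$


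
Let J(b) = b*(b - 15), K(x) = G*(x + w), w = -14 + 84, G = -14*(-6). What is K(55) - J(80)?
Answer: 5300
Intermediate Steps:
G = 84
w = 70
K(x) = 5880 + 84*x (K(x) = 84*(x + 70) = 84*(70 + x) = 5880 + 84*x)
J(b) = b*(-15 + b)
K(55) - J(80) = (5880 + 84*55) - 80*(-15 + 80) = (5880 + 4620) - 80*65 = 10500 - 1*5200 = 10500 - 5200 = 5300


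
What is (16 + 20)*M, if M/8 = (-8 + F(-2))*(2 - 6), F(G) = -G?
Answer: 6912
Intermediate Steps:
M = 192 (M = 8*((-8 - 1*(-2))*(2 - 6)) = 8*((-8 + 2)*(-4)) = 8*(-6*(-4)) = 8*24 = 192)
(16 + 20)*M = (16 + 20)*192 = 36*192 = 6912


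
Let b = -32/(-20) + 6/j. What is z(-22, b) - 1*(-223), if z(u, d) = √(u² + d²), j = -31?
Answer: 223 + 2*√2918906/155 ≈ 245.04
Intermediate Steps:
b = 218/155 (b = -32/(-20) + 6/(-31) = -32*(-1/20) + 6*(-1/31) = 8/5 - 6/31 = 218/155 ≈ 1.4065)
z(u, d) = √(d² + u²)
z(-22, b) - 1*(-223) = √((218/155)² + (-22)²) - 1*(-223) = √(47524/24025 + 484) + 223 = √(11675624/24025) + 223 = 2*√2918906/155 + 223 = 223 + 2*√2918906/155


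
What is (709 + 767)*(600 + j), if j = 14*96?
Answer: 2869344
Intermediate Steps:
j = 1344
(709 + 767)*(600 + j) = (709 + 767)*(600 + 1344) = 1476*1944 = 2869344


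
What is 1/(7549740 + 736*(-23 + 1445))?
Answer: 1/8596332 ≈ 1.1633e-7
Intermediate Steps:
1/(7549740 + 736*(-23 + 1445)) = 1/(7549740 + 736*1422) = 1/(7549740 + 1046592) = 1/8596332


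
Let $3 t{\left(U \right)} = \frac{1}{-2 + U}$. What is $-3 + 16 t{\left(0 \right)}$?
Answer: $- \frac{17}{3} \approx -5.6667$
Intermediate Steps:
$t{\left(U \right)} = \frac{1}{3 \left(-2 + U\right)}$
$-3 + 16 t{\left(0 \right)} = -3 + 16 \frac{1}{3 \left(-2 + 0\right)} = -3 + 16 \frac{1}{3 \left(-2\right)} = -3 + 16 \cdot \frac{1}{3} \left(- \frac{1}{2}\right) = -3 + 16 \left(- \frac{1}{6}\right) = -3 - \frac{8}{3} = - \frac{17}{3}$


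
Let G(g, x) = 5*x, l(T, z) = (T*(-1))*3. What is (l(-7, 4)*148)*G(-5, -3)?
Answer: -46620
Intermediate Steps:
l(T, z) = -3*T (l(T, z) = -T*3 = -3*T)
(l(-7, 4)*148)*G(-5, -3) = (-3*(-7)*148)*(5*(-3)) = (21*148)*(-15) = 3108*(-15) = -46620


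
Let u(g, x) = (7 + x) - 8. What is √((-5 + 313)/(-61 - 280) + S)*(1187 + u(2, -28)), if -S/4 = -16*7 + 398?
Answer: 2316*I*√275063/31 ≈ 39183.0*I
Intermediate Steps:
S = -1144 (S = -4*(-16*7 + 398) = -4*(-112 + 398) = -4*286 = -1144)
u(g, x) = -1 + x
√((-5 + 313)/(-61 - 280) + S)*(1187 + u(2, -28)) = √((-5 + 313)/(-61 - 280) - 1144)*(1187 + (-1 - 28)) = √(308/(-341) - 1144)*(1187 - 29) = √(308*(-1/341) - 1144)*1158 = √(-28/31 - 1144)*1158 = √(-35492/31)*1158 = (2*I*√275063/31)*1158 = 2316*I*√275063/31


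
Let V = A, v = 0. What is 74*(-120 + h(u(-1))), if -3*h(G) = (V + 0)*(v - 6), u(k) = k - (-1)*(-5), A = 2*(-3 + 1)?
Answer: -9472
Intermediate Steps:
A = -4 (A = 2*(-2) = -4)
u(k) = -5 + k (u(k) = k - 1*5 = k - 5 = -5 + k)
V = -4
h(G) = -8 (h(G) = -(-4 + 0)*(0 - 6)/3 = -(-4)*(-6)/3 = -⅓*24 = -8)
74*(-120 + h(u(-1))) = 74*(-120 - 8) = 74*(-128) = -9472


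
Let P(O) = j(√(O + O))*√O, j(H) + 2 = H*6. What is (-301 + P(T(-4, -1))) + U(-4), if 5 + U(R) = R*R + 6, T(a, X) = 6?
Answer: -284 - 2*√6 + 36*√2 ≈ -237.99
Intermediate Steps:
j(H) = -2 + 6*H (j(H) = -2 + H*6 = -2 + 6*H)
P(O) = √O*(-2 + 6*√2*√O) (P(O) = (-2 + 6*√(O + O))*√O = (-2 + 6*√(2*O))*√O = (-2 + 6*(√2*√O))*√O = (-2 + 6*√2*√O)*√O = √O*(-2 + 6*√2*√O))
U(R) = 1 + R² (U(R) = -5 + (R*R + 6) = -5 + (R² + 6) = -5 + (6 + R²) = 1 + R²)
(-301 + P(T(-4, -1))) + U(-4) = (-301 + (-2*√6 + 6*6*√2)) + (1 + (-4)²) = (-301 + (-2*√6 + 36*√2)) + (1 + 16) = (-301 - 2*√6 + 36*√2) + 17 = -284 - 2*√6 + 36*√2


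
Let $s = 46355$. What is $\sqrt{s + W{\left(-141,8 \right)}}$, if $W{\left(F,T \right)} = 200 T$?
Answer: $\sqrt{47955} \approx 218.99$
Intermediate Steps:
$\sqrt{s + W{\left(-141,8 \right)}} = \sqrt{46355 + 200 \cdot 8} = \sqrt{46355 + 1600} = \sqrt{47955}$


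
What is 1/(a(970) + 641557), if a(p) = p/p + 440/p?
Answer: 97/62231170 ≈ 1.5587e-6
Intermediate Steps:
a(p) = 1 + 440/p
1/(a(970) + 641557) = 1/((440 + 970)/970 + 641557) = 1/((1/970)*1410 + 641557) = 1/(141/97 + 641557) = 1/(62231170/97) = 97/62231170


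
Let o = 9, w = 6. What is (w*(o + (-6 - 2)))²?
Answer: 36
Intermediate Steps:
(w*(o + (-6 - 2)))² = (6*(9 + (-6 - 2)))² = (6*(9 - 8))² = (6*1)² = 6² = 36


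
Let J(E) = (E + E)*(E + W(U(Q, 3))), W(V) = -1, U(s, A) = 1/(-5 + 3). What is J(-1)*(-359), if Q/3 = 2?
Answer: -1436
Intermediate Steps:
Q = 6 (Q = 3*2 = 6)
U(s, A) = -1/2 (U(s, A) = 1/(-2) = -1/2)
J(E) = 2*E*(-1 + E) (J(E) = (E + E)*(E - 1) = (2*E)*(-1 + E) = 2*E*(-1 + E))
J(-1)*(-359) = (2*(-1)*(-1 - 1))*(-359) = (2*(-1)*(-2))*(-359) = 4*(-359) = -1436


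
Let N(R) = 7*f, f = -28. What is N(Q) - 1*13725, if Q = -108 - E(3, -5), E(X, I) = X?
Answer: -13921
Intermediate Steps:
Q = -111 (Q = -108 - 1*3 = -108 - 3 = -111)
N(R) = -196 (N(R) = 7*(-28) = -196)
N(Q) - 1*13725 = -196 - 1*13725 = -196 - 13725 = -13921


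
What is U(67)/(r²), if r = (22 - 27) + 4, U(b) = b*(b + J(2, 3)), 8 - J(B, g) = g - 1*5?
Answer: 5159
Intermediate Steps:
J(B, g) = 13 - g (J(B, g) = 8 - (g - 1*5) = 8 - (g - 5) = 8 - (-5 + g) = 8 + (5 - g) = 13 - g)
U(b) = b*(10 + b) (U(b) = b*(b + (13 - 1*3)) = b*(b + (13 - 3)) = b*(b + 10) = b*(10 + b))
r = -1 (r = -5 + 4 = -1)
U(67)/(r²) = (67*(10 + 67))/((-1)²) = (67*77)/1 = 5159*1 = 5159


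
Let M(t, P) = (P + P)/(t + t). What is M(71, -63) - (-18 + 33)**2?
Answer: -16038/71 ≈ -225.89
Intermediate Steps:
M(t, P) = P/t (M(t, P) = (2*P)/((2*t)) = (2*P)*(1/(2*t)) = P/t)
M(71, -63) - (-18 + 33)**2 = -63/71 - (-18 + 33)**2 = -63*1/71 - 1*15**2 = -63/71 - 1*225 = -63/71 - 225 = -16038/71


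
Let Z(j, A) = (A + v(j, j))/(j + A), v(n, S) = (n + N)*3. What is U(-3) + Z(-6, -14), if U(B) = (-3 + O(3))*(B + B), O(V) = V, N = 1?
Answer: 29/20 ≈ 1.4500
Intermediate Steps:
U(B) = 0 (U(B) = (-3 + 3)*(B + B) = 0*(2*B) = 0)
v(n, S) = 3 + 3*n (v(n, S) = (n + 1)*3 = (1 + n)*3 = 3 + 3*n)
Z(j, A) = (3 + A + 3*j)/(A + j) (Z(j, A) = (A + (3 + 3*j))/(j + A) = (3 + A + 3*j)/(A + j))
U(-3) + Z(-6, -14) = 0 + (3 - 14 + 3*(-6))/(-14 - 6) = 0 + (3 - 14 - 18)/(-20) = 0 - 1/20*(-29) = 0 + 29/20 = 29/20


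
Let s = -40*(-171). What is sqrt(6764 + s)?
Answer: 2*sqrt(3401) ≈ 116.64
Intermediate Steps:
s = 6840
sqrt(6764 + s) = sqrt(6764 + 6840) = sqrt(13604) = 2*sqrt(3401)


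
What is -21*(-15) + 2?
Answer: 317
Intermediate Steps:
-21*(-15) + 2 = 315 + 2 = 317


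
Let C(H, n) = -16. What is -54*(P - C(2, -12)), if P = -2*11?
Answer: 324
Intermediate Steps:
P = -22
-54*(P - C(2, -12)) = -54*(-22 - 1*(-16)) = -54*(-22 + 16) = -54*(-6) = 324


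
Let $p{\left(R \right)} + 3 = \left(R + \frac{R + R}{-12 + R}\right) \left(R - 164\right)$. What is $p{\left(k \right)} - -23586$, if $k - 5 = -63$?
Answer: $\frac{1263189}{35} \approx 36091.0$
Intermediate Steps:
$k = -58$ ($k = 5 - 63 = -58$)
$p{\left(R \right)} = -3 + \left(-164 + R\right) \left(R + \frac{2 R}{-12 + R}\right)$ ($p{\left(R \right)} = -3 + \left(R + \frac{R + R}{-12 + R}\right) \left(R - 164\right) = -3 + \left(R + \frac{2 R}{-12 + R}\right) \left(-164 + R\right) = -3 + \left(-164 + R\right) \left(R + \frac{2 R}{-12 + R}\right)$)
$p{\left(k \right)} - -23586 = \frac{36 + \left(-58\right)^{3} - 174 \left(-58\right)^{2} + 1637 \left(-58\right)}{-12 - 58} - -23586 = \frac{36 - 195112 - 585336 - 94946}{-70} + 23586 = - \frac{36 - 195112 - 585336 - 94946}{70} + 23586 = \left(- \frac{1}{70}\right) \left(-875358\right) + 23586 = \frac{437679}{35} + 23586 = \frac{1263189}{35}$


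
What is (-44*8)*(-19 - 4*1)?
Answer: 8096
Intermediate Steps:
(-44*8)*(-19 - 4*1) = -352*(-19 - 4) = -352*(-23) = 8096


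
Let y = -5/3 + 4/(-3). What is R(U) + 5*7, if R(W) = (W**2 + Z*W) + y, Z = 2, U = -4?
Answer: 40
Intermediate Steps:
y = -3 (y = -5*1/3 + 4*(-1/3) = -5/3 - 4/3 = -3)
R(W) = -3 + W**2 + 2*W (R(W) = (W**2 + 2*W) - 3 = -3 + W**2 + 2*W)
R(U) + 5*7 = (-3 + (-4)**2 + 2*(-4)) + 5*7 = (-3 + 16 - 8) + 35 = 5 + 35 = 40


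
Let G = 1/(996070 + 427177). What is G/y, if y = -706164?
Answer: -1/1005045794508 ≈ -9.9498e-13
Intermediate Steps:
G = 1/1423247 ≈ 7.0262e-7
G/y = (1/1423247)/(-706164) = (1/1423247)*(-1/706164) = -1/1005045794508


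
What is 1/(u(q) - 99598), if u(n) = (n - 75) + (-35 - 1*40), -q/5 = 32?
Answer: -1/99908 ≈ -1.0009e-5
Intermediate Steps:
q = -160 (q = -5*32 = -160)
u(n) = -150 + n (u(n) = (-75 + n) + (-35 - 40) = (-75 + n) - 75 = -150 + n)
1/(u(q) - 99598) = 1/((-150 - 160) - 99598) = 1/(-310 - 99598) = 1/(-99908) = -1/99908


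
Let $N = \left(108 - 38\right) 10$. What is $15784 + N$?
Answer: $16484$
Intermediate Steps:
$N = 700$ ($N = 70 \cdot 10 = 700$)
$15784 + N = 15784 + 700 = 16484$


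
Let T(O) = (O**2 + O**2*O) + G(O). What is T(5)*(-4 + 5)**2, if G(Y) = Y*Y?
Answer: 175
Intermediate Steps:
G(Y) = Y**2
T(O) = O**3 + 2*O**2 (T(O) = (O**2 + O**2*O) + O**2 = (O**2 + O**3) + O**2 = O**3 + 2*O**2)
T(5)*(-4 + 5)**2 = (5**2*(2 + 5))*(-4 + 5)**2 = (25*7)*1**2 = 175*1 = 175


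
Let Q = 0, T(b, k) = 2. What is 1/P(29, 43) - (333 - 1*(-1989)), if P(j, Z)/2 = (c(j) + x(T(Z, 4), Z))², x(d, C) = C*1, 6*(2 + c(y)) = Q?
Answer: -7806563/3362 ≈ -2322.0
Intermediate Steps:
c(y) = -2 (c(y) = -2 + (⅙)*0 = -2 + 0 = -2)
x(d, C) = C
P(j, Z) = 2*(-2 + Z)²
1/P(29, 43) - (333 - 1*(-1989)) = 1/(2*(-2 + 43)²) - (333 - 1*(-1989)) = 1/(2*41²) - (333 + 1989) = 1/(2*1681) - 1*2322 = 1/3362 - 2322 = -7806563/3362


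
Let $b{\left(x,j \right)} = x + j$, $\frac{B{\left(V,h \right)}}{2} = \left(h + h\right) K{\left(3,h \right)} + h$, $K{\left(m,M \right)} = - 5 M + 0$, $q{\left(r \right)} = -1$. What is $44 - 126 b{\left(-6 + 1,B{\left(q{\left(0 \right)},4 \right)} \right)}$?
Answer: $39986$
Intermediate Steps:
$K{\left(m,M \right)} = - 5 M$
$B{\left(V,h \right)} = - 20 h^{2} + 2 h$ ($B{\left(V,h \right)} = 2 \left(\left(h + h\right) \left(- 5 h\right) + h\right) = 2 \left(2 h \left(- 5 h\right) + h\right) = 2 \left(- 10 h^{2} + h\right) = 2 \left(h - 10 h^{2}\right) = - 20 h^{2} + 2 h$)
$b{\left(x,j \right)} = j + x$
$44 - 126 b{\left(-6 + 1,B{\left(q{\left(0 \right)},4 \right)} \right)} = 44 - 126 \left(2 \cdot 4 \left(1 - 40\right) + \left(-6 + 1\right)\right) = 44 - 126 \left(2 \cdot 4 \left(1 - 40\right) - 5\right) = 44 - 126 \left(2 \cdot 4 \left(-39\right) - 5\right) = 44 - 126 \left(-312 - 5\right) = 44 - -39942 = 44 + 39942 = 39986$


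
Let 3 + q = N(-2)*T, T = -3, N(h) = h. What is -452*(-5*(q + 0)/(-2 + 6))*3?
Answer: 5085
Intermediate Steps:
q = 3 (q = -3 - 2*(-3) = -3 + 6 = 3)
-452*(-5*(q + 0)/(-2 + 6))*3 = -452*(-5*(3 + 0)/(-2 + 6))*3 = -452*(-15/4)*3 = -452*(-5*3/4)*3 = -(-1695)*3 = -452*(-45/4) = 5085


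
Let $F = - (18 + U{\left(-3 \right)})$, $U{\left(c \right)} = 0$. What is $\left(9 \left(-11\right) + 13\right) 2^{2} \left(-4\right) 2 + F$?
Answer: $2734$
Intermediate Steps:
$F = -18$ ($F = - (18 + 0) = \left(-1\right) 18 = -18$)
$\left(9 \left(-11\right) + 13\right) 2^{2} \left(-4\right) 2 + F = \left(9 \left(-11\right) + 13\right) 2^{2} \left(-4\right) 2 - 18 = \left(-99 + 13\right) 4 \left(-4\right) 2 - 18 = - 86 \left(\left(-16\right) 2\right) - 18 = \left(-86\right) \left(-32\right) - 18 = 2752 - 18 = 2734$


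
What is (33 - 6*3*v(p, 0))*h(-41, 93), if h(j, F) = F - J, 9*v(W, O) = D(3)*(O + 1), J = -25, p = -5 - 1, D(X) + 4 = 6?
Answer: 3422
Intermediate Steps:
D(X) = 2 (D(X) = -4 + 6 = 2)
p = -6
v(W, O) = 2/9 + 2*O/9 (v(W, O) = (2*(O + 1))/9 = (2*(1 + O))/9 = (2 + 2*O)/9 = 2/9 + 2*O/9)
h(j, F) = 25 + F (h(j, F) = F - 1*(-25) = F + 25 = 25 + F)
(33 - 6*3*v(p, 0))*h(-41, 93) = (33 - 6*3*(2/9 + (2/9)*0))*(25 + 93) = (33 - 18*(2/9 + 0))*118 = (33 - 18*2/9)*118 = (33 - 1*4)*118 = (33 - 4)*118 = 29*118 = 3422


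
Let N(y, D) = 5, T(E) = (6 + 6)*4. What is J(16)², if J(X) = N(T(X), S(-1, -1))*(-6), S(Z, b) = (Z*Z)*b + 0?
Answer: 900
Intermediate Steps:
T(E) = 48 (T(E) = 12*4 = 48)
S(Z, b) = b*Z² (S(Z, b) = Z²*b + 0 = b*Z² + 0 = b*Z²)
J(X) = -30 (J(X) = 5*(-6) = -30)
J(16)² = (-30)² = 900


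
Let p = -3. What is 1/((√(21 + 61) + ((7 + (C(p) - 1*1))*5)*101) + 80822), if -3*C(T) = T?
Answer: 84357/7116103367 - √82/7116103367 ≈ 1.1853e-5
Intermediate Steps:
C(T) = -T/3
1/((√(21 + 61) + ((7 + (C(p) - 1*1))*5)*101) + 80822) = 1/((√(21 + 61) + ((7 + (-⅓*(-3) - 1*1))*5)*101) + 80822) = 1/((√82 + ((7 + (1 - 1))*5)*101) + 80822) = 1/((√82 + ((7 + 0)*5)*101) + 80822) = 1/((√82 + (7*5)*101) + 80822) = 1/((√82 + 35*101) + 80822) = 1/((√82 + 3535) + 80822) = 1/((3535 + √82) + 80822) = 1/(84357 + √82)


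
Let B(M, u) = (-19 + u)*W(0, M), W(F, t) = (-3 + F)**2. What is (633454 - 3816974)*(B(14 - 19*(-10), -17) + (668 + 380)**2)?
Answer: -3495441289600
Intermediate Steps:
B(M, u) = -171 + 9*u (B(M, u) = (-19 + u)*(-3 + 0)**2 = (-19 + u)*(-3)**2 = (-19 + u)*9 = -171 + 9*u)
(633454 - 3816974)*(B(14 - 19*(-10), -17) + (668 + 380)**2) = (633454 - 3816974)*((-171 + 9*(-17)) + (668 + 380)**2) = -3183520*((-171 - 153) + 1048**2) = -3183520*(-324 + 1098304) = -3183520*1097980 = -3495441289600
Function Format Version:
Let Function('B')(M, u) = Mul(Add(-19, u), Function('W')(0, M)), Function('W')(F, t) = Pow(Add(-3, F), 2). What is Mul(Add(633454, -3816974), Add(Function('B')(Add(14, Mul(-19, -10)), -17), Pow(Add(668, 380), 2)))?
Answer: -3495441289600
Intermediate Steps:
Function('B')(M, u) = Add(-171, Mul(9, u)) (Function('B')(M, u) = Mul(Add(-19, u), Pow(Add(-3, 0), 2)) = Mul(Add(-19, u), Pow(-3, 2)) = Mul(Add(-19, u), 9) = Add(-171, Mul(9, u)))
Mul(Add(633454, -3816974), Add(Function('B')(Add(14, Mul(-19, -10)), -17), Pow(Add(668, 380), 2))) = Mul(Add(633454, -3816974), Add(Add(-171, Mul(9, -17)), Pow(Add(668, 380), 2))) = Mul(-3183520, Add(Add(-171, -153), Pow(1048, 2))) = Mul(-3183520, Add(-324, 1098304)) = Mul(-3183520, 1097980) = -3495441289600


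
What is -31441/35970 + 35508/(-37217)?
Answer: -2447362457/1338695490 ≈ -1.8282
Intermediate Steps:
-31441/35970 + 35508/(-37217) = -31441*1/35970 + 35508*(-1/37217) = -31441/35970 - 35508/37217 = -2447362457/1338695490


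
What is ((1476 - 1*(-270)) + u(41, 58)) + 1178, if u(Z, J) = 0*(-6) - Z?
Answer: 2883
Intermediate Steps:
u(Z, J) = -Z (u(Z, J) = 0 - Z = -Z)
((1476 - 1*(-270)) + u(41, 58)) + 1178 = ((1476 - 1*(-270)) - 1*41) + 1178 = ((1476 + 270) - 41) + 1178 = (1746 - 41) + 1178 = 1705 + 1178 = 2883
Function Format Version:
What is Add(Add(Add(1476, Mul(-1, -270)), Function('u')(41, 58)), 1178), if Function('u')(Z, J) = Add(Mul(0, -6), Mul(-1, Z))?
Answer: 2883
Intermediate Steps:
Function('u')(Z, J) = Mul(-1, Z) (Function('u')(Z, J) = Add(0, Mul(-1, Z)) = Mul(-1, Z))
Add(Add(Add(1476, Mul(-1, -270)), Function('u')(41, 58)), 1178) = Add(Add(Add(1476, Mul(-1, -270)), Mul(-1, 41)), 1178) = Add(Add(Add(1476, 270), -41), 1178) = Add(Add(1746, -41), 1178) = Add(1705, 1178) = 2883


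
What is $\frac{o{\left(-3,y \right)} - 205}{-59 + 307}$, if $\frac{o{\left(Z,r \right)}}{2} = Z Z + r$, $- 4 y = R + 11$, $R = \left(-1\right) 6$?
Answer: $- \frac{379}{496} \approx -0.76411$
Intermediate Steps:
$R = -6$
$y = - \frac{5}{4}$ ($y = - \frac{-6 + 11}{4} = \left(- \frac{1}{4}\right) 5 = - \frac{5}{4} \approx -1.25$)
$o{\left(Z,r \right)} = 2 r + 2 Z^{2}$ ($o{\left(Z,r \right)} = 2 \left(Z Z + r\right) = 2 \left(Z^{2} + r\right) = 2 \left(r + Z^{2}\right) = 2 r + 2 Z^{2}$)
$\frac{o{\left(-3,y \right)} - 205}{-59 + 307} = \frac{\left(2 \left(- \frac{5}{4}\right) + 2 \left(-3\right)^{2}\right) - 205}{-59 + 307} = \frac{\left(- \frac{5}{2} + 2 \cdot 9\right) - 205}{248} = \left(\left(- \frac{5}{2} + 18\right) - 205\right) \frac{1}{248} = \left(\frac{31}{2} - 205\right) \frac{1}{248} = \left(- \frac{379}{2}\right) \frac{1}{248} = - \frac{379}{496}$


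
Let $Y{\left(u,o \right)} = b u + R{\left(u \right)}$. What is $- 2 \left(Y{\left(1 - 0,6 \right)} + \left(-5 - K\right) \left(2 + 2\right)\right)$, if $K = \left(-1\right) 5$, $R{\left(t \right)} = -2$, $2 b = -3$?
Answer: $7$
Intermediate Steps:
$b = - \frac{3}{2}$ ($b = \frac{1}{2} \left(-3\right) = - \frac{3}{2} \approx -1.5$)
$K = -5$
$Y{\left(u,o \right)} = -2 - \frac{3 u}{2}$ ($Y{\left(u,o \right)} = - \frac{3 u}{2} - 2 = -2 - \frac{3 u}{2}$)
$- 2 \left(Y{\left(1 - 0,6 \right)} + \left(-5 - K\right) \left(2 + 2\right)\right) = - 2 \left(\left(-2 - \frac{3 \left(1 - 0\right)}{2}\right) + \left(-5 - -5\right) \left(2 + 2\right)\right) = - 2 \left(\left(-2 - \frac{3 \left(1 + 0\right)}{2}\right) + \left(-5 + 5\right) 4\right) = - 2 \left(\left(-2 - \frac{3}{2}\right) + 0 \cdot 4\right) = - 2 \left(\left(-2 - \frac{3}{2}\right) + 0\right) = - 2 \left(- \frac{7}{2} + 0\right) = \left(-2\right) \left(- \frac{7}{2}\right) = 7$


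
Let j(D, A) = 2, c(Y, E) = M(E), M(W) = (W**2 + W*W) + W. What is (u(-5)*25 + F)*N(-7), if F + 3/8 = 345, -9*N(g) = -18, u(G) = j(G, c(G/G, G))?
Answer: 3157/4 ≈ 789.25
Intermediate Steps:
M(W) = W + 2*W**2 (M(W) = (W**2 + W**2) + W = 2*W**2 + W = W + 2*W**2)
c(Y, E) = E*(1 + 2*E)
u(G) = 2
N(g) = 2 (N(g) = -1/9*(-18) = 2)
F = 2757/8 (F = -3/8 + 345 = 2757/8 ≈ 344.63)
(u(-5)*25 + F)*N(-7) = (2*25 + 2757/8)*2 = (50 + 2757/8)*2 = (3157/8)*2 = 3157/4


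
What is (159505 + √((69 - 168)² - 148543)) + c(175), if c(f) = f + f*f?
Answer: 190305 + I*√138742 ≈ 1.9031e+5 + 372.48*I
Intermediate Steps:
c(f) = f + f²
(159505 + √((69 - 168)² - 148543)) + c(175) = (159505 + √((69 - 168)² - 148543)) + 175*(1 + 175) = (159505 + √((-99)² - 148543)) + 175*176 = (159505 + √(9801 - 148543)) + 30800 = (159505 + √(-138742)) + 30800 = (159505 + I*√138742) + 30800 = 190305 + I*√138742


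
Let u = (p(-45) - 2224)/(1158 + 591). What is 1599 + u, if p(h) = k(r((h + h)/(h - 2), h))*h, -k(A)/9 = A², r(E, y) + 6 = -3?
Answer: 53344/33 ≈ 1616.5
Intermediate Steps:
r(E, y) = -9 (r(E, y) = -6 - 3 = -9)
k(A) = -9*A²
p(h) = -729*h (p(h) = (-9*(-9)²)*h = (-9*81)*h = -729*h)
u = 577/33 (u = (-729*(-45) - 2224)/(1158 + 591) = (32805 - 2224)/1749 = 30581*(1/1749) = 577/33 ≈ 17.485)
1599 + u = 1599 + 577/33 = 53344/33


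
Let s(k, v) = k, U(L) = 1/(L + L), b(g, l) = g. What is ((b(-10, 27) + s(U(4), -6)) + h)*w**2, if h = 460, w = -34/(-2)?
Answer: 1040689/8 ≈ 1.3009e+5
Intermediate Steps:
U(L) = 1/(2*L)
w = 17 (w = -34*(-1/2) = 17)
((b(-10, 27) + s(U(4), -6)) + h)*w**2 = ((-10 + (1/2)/4) + 460)*17**2 = ((-10 + (1/2)*(1/4)) + 460)*289 = ((-10 + 1/8) + 460)*289 = (-79/8 + 460)*289 = (3601/8)*289 = 1040689/8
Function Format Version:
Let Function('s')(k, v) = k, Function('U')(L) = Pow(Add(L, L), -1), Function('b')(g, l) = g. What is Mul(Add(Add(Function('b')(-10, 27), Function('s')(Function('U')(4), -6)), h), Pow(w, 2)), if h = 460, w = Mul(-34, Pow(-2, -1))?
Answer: Rational(1040689, 8) ≈ 1.3009e+5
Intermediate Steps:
Function('U')(L) = Mul(Rational(1, 2), Pow(L, -1)) (Function('U')(L) = Pow(Mul(2, L), -1) = Mul(Rational(1, 2), Pow(L, -1)))
w = 17 (w = Mul(-34, Rational(-1, 2)) = 17)
Mul(Add(Add(Function('b')(-10, 27), Function('s')(Function('U')(4), -6)), h), Pow(w, 2)) = Mul(Add(Add(-10, Mul(Rational(1, 2), Pow(4, -1))), 460), Pow(17, 2)) = Mul(Add(Add(-10, Mul(Rational(1, 2), Rational(1, 4))), 460), 289) = Mul(Add(Add(-10, Rational(1, 8)), 460), 289) = Mul(Add(Rational(-79, 8), 460), 289) = Mul(Rational(3601, 8), 289) = Rational(1040689, 8)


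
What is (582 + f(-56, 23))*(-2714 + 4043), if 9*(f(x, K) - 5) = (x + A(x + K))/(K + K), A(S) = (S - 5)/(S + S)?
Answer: 3551869895/4554 ≈ 7.7995e+5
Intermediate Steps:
A(S) = (-5 + S)/(2*S) (A(S) = (-5 + S)/((2*S)) = (-5 + S)*(1/(2*S)) = (-5 + S)/(2*S))
f(x, K) = 5 + (x + (-5 + K + x)/(2*(K + x)))/(18*K) (f(x, K) = 5 + ((x + (-5 + (x + K))/(2*(x + K)))/(K + K))/9 = 5 + ((x + (-5 + (K + x))/(2*(K + x)))/((2*K)))/9 = 5 + ((x + (-5 + K + x)/(2*(K + x)))*(1/(2*K)))/9 = 5 + ((x + (-5 + K + x)/(2*(K + x)))/(2*K))/9 = 5 + (x + (-5 + K + x)/(2*(K + x)))/(18*K))
(582 + f(-56, 23))*(-2714 + 4043) = (582 + (1/36)*(-5 + 23 - 56 + 2*(23 - 56)*(-56 + 90*23))/(23*(23 - 56)))*(-2714 + 4043) = (582 + (1/36)*(1/23)*(-5 + 23 - 56 + 2*(-33)*(-56 + 2070))/(-33))*1329 = (582 + (1/36)*(1/23)*(-1/33)*(-5 + 23 - 56 + 2*(-33)*2014))*1329 = (582 + (1/36)*(1/23)*(-1/33)*(-5 + 23 - 56 - 132924))*1329 = (582 + (1/36)*(1/23)*(-1/33)*(-132962))*1329 = (582 + 66481/13662)*1329 = (8017765/13662)*1329 = 3551869895/4554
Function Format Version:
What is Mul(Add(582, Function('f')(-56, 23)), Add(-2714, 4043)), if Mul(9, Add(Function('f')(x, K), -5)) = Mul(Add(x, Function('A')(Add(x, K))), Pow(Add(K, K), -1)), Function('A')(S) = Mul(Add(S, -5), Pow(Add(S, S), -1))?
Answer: Rational(3551869895, 4554) ≈ 7.7995e+5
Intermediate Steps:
Function('A')(S) = Mul(Rational(1, 2), Pow(S, -1), Add(-5, S)) (Function('A')(S) = Mul(Add(-5, S), Pow(Mul(2, S), -1)) = Mul(Add(-5, S), Mul(Rational(1, 2), Pow(S, -1))) = Mul(Rational(1, 2), Pow(S, -1), Add(-5, S)))
Function('f')(x, K) = Add(5, Mul(Rational(1, 18), Pow(K, -1), Add(x, Mul(Rational(1, 2), Pow(Add(K, x), -1), Add(-5, K, x))))) (Function('f')(x, K) = Add(5, Mul(Rational(1, 9), Mul(Add(x, Mul(Rational(1, 2), Pow(Add(x, K), -1), Add(-5, Add(x, K)))), Pow(Add(K, K), -1)))) = Add(5, Mul(Rational(1, 9), Mul(Add(x, Mul(Rational(1, 2), Pow(Add(K, x), -1), Add(-5, Add(K, x)))), Pow(Mul(2, K), -1)))) = Add(5, Mul(Rational(1, 9), Mul(Add(x, Mul(Rational(1, 2), Pow(Add(K, x), -1), Add(-5, K, x))), Mul(Rational(1, 2), Pow(K, -1))))) = Add(5, Mul(Rational(1, 9), Mul(Rational(1, 2), Pow(K, -1), Add(x, Mul(Rational(1, 2), Pow(Add(K, x), -1), Add(-5, K, x)))))) = Add(5, Mul(Rational(1, 18), Pow(K, -1), Add(x, Mul(Rational(1, 2), Pow(Add(K, x), -1), Add(-5, K, x))))))
Mul(Add(582, Function('f')(-56, 23)), Add(-2714, 4043)) = Mul(Add(582, Mul(Rational(1, 36), Pow(23, -1), Pow(Add(23, -56), -1), Add(-5, 23, -56, Mul(2, Add(23, -56), Add(-56, Mul(90, 23)))))), Add(-2714, 4043)) = Mul(Add(582, Mul(Rational(1, 36), Rational(1, 23), Pow(-33, -1), Add(-5, 23, -56, Mul(2, -33, Add(-56, 2070))))), 1329) = Mul(Add(582, Mul(Rational(1, 36), Rational(1, 23), Rational(-1, 33), Add(-5, 23, -56, Mul(2, -33, 2014)))), 1329) = Mul(Add(582, Mul(Rational(1, 36), Rational(1, 23), Rational(-1, 33), Add(-5, 23, -56, -132924))), 1329) = Mul(Add(582, Mul(Rational(1, 36), Rational(1, 23), Rational(-1, 33), -132962)), 1329) = Mul(Add(582, Rational(66481, 13662)), 1329) = Mul(Rational(8017765, 13662), 1329) = Rational(3551869895, 4554)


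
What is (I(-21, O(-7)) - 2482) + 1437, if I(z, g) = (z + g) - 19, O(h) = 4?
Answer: -1081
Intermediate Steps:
I(z, g) = -19 + g + z (I(z, g) = (g + z) - 19 = -19 + g + z)
(I(-21, O(-7)) - 2482) + 1437 = ((-19 + 4 - 21) - 2482) + 1437 = (-36 - 2482) + 1437 = -2518 + 1437 = -1081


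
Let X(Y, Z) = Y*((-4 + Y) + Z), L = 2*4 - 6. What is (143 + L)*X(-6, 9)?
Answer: 870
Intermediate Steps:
L = 2 (L = 8 - 6 = 2)
X(Y, Z) = Y*(-4 + Y + Z)
(143 + L)*X(-6, 9) = (143 + 2)*(-6*(-4 - 6 + 9)) = 145*(-6*(-1)) = 145*6 = 870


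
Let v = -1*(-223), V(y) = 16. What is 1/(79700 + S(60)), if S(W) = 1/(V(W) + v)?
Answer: 239/19048301 ≈ 1.2547e-5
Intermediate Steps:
v = 223
S(W) = 1/239 (S(W) = 1/(16 + 223) = 1/239)
1/(79700 + S(60)) = 1/(79700 + 1/239) = 1/(19048301/239) = 239/19048301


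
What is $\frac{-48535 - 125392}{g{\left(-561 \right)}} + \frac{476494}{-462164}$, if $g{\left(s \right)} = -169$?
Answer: $\frac{3088548867}{3004066} \approx 1028.1$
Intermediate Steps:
$\frac{-48535 - 125392}{g{\left(-561 \right)}} + \frac{476494}{-462164} = \frac{-48535 - 125392}{-169} + \frac{476494}{-462164} = \left(-48535 - 125392\right) \left(- \frac{1}{169}\right) + 476494 \left(- \frac{1}{462164}\right) = \left(-173927\right) \left(- \frac{1}{169}\right) - \frac{238247}{231082} = \frac{13379}{13} - \frac{238247}{231082} = \frac{3088548867}{3004066}$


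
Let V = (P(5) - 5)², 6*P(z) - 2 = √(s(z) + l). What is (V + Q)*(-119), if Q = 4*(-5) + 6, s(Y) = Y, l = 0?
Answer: -11305/12 + 1666*√5/9 ≈ -528.16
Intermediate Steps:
P(z) = ⅓ + √z/6 (P(z) = ⅓ + √(z + 0)/6 = ⅓ + √z/6)
Q = -14 (Q = -20 + 6 = -14)
V = (-14/3 + √5/6)² (V = ((⅓ + √5/6) - 5)² = (-14/3 + √5/6)² ≈ 18.438)
(V + Q)*(-119) = ((28 - √5)²/36 - 14)*(-119) = (-14 + (28 - √5)²/36)*(-119) = 1666 - 119*(28 - √5)²/36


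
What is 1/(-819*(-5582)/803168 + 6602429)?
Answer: 401584/2651432133365 ≈ 1.5146e-7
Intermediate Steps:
1/(-819*(-5582)/803168 + 6602429) = 1/(4571658*(1/803168) + 6602429) = 1/(2285829/401584 + 6602429) = 1/(2651432133365/401584) = 401584/2651432133365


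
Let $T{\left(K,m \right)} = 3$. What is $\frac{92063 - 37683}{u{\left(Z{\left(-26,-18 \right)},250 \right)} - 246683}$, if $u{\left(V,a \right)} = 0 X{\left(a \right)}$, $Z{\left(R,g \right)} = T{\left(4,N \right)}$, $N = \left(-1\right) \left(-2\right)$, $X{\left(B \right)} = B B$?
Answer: $- \frac{54380}{246683} \approx -0.22044$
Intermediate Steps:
$X{\left(B \right)} = B^{2}$
$N = 2$
$Z{\left(R,g \right)} = 3$
$u{\left(V,a \right)} = 0$ ($u{\left(V,a \right)} = 0 a^{2} = 0$)
$\frac{92063 - 37683}{u{\left(Z{\left(-26,-18 \right)},250 \right)} - 246683} = \frac{92063 - 37683}{0 - 246683} = \frac{54380}{-246683} = 54380 \left(- \frac{1}{246683}\right) = - \frac{54380}{246683}$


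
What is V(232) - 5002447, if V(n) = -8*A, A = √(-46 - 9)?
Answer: -5002447 - 8*I*√55 ≈ -5.0024e+6 - 59.33*I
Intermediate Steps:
A = I*√55 (A = √(-55) = I*√55 ≈ 7.4162*I)
V(n) = -8*I*√55
V(232) - 5002447 = -8*I*√55 - 5002447 = -5002447 - 8*I*√55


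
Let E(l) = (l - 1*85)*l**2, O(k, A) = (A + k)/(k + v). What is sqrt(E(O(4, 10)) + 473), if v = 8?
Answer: sqrt(465126)/36 ≈ 18.944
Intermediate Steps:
O(k, A) = (A + k)/(8 + k) (O(k, A) = (A + k)/(k + 8) = (A + k)/(8 + k))
E(l) = l**2*(-85 + l) (E(l) = (l - 85)*l**2 = (-85 + l)*l**2 = l**2*(-85 + l))
sqrt(E(O(4, 10)) + 473) = sqrt(((10 + 4)/(8 + 4))**2*(-85 + (10 + 4)/(8 + 4)) + 473) = sqrt((14/12)**2*(-85 + 14/12) + 473) = sqrt(((1/12)*14)**2*(-85 + (1/12)*14) + 473) = sqrt((7/6)**2*(-85 + 7/6) + 473) = sqrt((49/36)*(-503/6) + 473) = sqrt(-24647/216 + 473) = sqrt(77521/216) = sqrt(465126)/36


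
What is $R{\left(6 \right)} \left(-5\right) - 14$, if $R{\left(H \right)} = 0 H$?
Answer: $-14$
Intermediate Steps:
$R{\left(H \right)} = 0$
$R{\left(6 \right)} \left(-5\right) - 14 = 0 \left(-5\right) - 14 = 0 - 14 = -14$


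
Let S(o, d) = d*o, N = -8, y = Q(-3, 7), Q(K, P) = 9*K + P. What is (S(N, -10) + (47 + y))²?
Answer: 11449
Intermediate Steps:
Q(K, P) = P + 9*K
y = -20 (y = 7 + 9*(-3) = 7 - 27 = -20)
(S(N, -10) + (47 + y))² = (-10*(-8) + (47 - 20))² = (80 + 27)² = 107² = 11449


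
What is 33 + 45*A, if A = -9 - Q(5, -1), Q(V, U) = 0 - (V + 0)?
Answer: -147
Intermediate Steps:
Q(V, U) = -V (Q(V, U) = 0 - V = -V)
A = -4 (A = -9 - (-1)*5 = -9 - 1*(-5) = -9 + 5 = -4)
33 + 45*A = 33 + 45*(-4) = 33 - 180 = -147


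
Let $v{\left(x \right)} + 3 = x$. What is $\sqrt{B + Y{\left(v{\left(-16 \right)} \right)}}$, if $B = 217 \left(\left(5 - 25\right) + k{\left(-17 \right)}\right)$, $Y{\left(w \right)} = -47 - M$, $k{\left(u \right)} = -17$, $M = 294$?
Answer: $3 i \sqrt{930} \approx 91.488 i$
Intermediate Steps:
$v{\left(x \right)} = -3 + x$
$Y{\left(w \right)} = -341$ ($Y{\left(w \right)} = -47 - 294 = -341$)
$B = -8029$ ($B = 217 \left(\left(5 - 25\right) - 17\right) = 217 \left(-20 - 17\right) = 217 \left(-37\right) = -8029$)
$\sqrt{B + Y{\left(v{\left(-16 \right)} \right)}} = \sqrt{-8029 - 341} = \sqrt{-8370} = 3 i \sqrt{930}$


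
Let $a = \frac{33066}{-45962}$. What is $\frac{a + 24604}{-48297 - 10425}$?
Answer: $- \frac{565407991}{1349490282} \approx -0.41898$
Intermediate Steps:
$a = - \frac{16533}{22981}$ ($a = 33066 \left(- \frac{1}{45962}\right) = - \frac{16533}{22981} \approx -0.71942$)
$\frac{a + 24604}{-48297 - 10425} = \frac{- \frac{16533}{22981} + 24604}{-48297 - 10425} = \frac{565407991}{22981 \left(-58722\right)} = \frac{565407991}{22981} \left(- \frac{1}{58722}\right) = - \frac{565407991}{1349490282}$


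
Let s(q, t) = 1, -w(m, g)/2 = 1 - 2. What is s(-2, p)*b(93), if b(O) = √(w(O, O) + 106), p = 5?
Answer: 6*√3 ≈ 10.392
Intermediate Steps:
w(m, g) = 2 (w(m, g) = -2*(1 - 2) = -2*(-1) = 2)
b(O) = 6*√3 (b(O) = √(2 + 106) = √108 = 6*√3)
s(-2, p)*b(93) = 1*(6*√3) = 6*√3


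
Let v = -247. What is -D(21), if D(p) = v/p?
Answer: 247/21 ≈ 11.762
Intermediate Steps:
D(p) = -247/p
-D(21) = -(-247)/21 = -1*(-247/21) = 247/21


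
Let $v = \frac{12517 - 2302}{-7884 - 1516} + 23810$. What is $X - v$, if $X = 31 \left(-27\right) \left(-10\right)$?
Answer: $- \frac{29025157}{1880} \approx -15439.0$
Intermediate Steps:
$v = \frac{44760757}{1880}$ ($v = \frac{10215}{-9400} + 23810 = 10215 \left(- \frac{1}{9400}\right) + 23810 = - \frac{2043}{1880} + 23810 = \frac{44760757}{1880} \approx 23809.0$)
$X = 8370$ ($X = \left(-837\right) \left(-10\right) = 8370$)
$X - v = 8370 - \frac{44760757}{1880} = - \frac{29025157}{1880}$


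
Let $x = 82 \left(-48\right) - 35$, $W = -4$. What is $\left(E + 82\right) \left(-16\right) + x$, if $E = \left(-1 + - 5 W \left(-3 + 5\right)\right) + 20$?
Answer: $-6227$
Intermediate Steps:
$x = -3971$ ($x = -3936 - 35 = -3971$)
$E = 59$ ($E = \left(-1 + \left(-5\right) \left(-4\right) \left(-3 + 5\right)\right) + 20 = \left(-1 + 20 \cdot 2\right) + 20 = \left(-1 + 40\right) + 20 = 39 + 20 = 59$)
$\left(E + 82\right) \left(-16\right) + x = \left(59 + 82\right) \left(-16\right) - 3971 = 141 \left(-16\right) - 3971 = -2256 - 3971 = -6227$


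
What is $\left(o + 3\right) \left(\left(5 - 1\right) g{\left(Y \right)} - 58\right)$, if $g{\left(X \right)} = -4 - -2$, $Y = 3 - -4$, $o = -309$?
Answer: $20196$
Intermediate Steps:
$Y = 7$ ($Y = 3 + 4 = 7$)
$g{\left(X \right)} = -2$ ($g{\left(X \right)} = -4 + 2 = -2$)
$\left(o + 3\right) \left(\left(5 - 1\right) g{\left(Y \right)} - 58\right) = \left(-309 + 3\right) \left(\left(5 - 1\right) \left(-2\right) - 58\right) = - 306 \left(4 \left(-2\right) - 58\right) = - 306 \left(-8 - 58\right) = \left(-306\right) \left(-66\right) = 20196$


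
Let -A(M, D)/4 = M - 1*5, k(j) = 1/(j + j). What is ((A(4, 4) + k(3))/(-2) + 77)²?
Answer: 808201/144 ≈ 5612.5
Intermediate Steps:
k(j) = 1/(2*j)
A(M, D) = 20 - 4*M (A(M, D) = -4*(M - 1*5) = -4*(M - 5) = -4*(-5 + M) = 20 - 4*M)
((A(4, 4) + k(3))/(-2) + 77)² = (((20 - 4*4) + (½)/3)/(-2) + 77)² = (((20 - 16) + (½)*(⅓))*(-½) + 77)² = ((4 + ⅙)*(-½) + 77)² = ((25/6)*(-½) + 77)² = (-25/12 + 77)² = (899/12)² = 808201/144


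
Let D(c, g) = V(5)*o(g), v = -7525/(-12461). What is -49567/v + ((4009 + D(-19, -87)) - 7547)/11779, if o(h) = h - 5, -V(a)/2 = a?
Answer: -1039338674989/12662425 ≈ -82081.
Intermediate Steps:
v = 7525/12461 (v = -7525*(-1/12461) = 7525/12461 ≈ 0.60388)
V(a) = -2*a
o(h) = -5 + h
D(c, g) = 50 - 10*g (D(c, g) = (-2*5)*(-5 + g) = -10*(-5 + g) = 50 - 10*g)
-49567/v + ((4009 + D(-19, -87)) - 7547)/11779 = -49567/7525/12461 + ((4009 + (50 - 10*(-87))) - 7547)/11779 = -49567*12461/7525 + ((4009 + (50 + 870)) - 7547)*(1/11779) = -88236341/1075 + ((4009 + 920) - 7547)*(1/11779) = -88236341/1075 + (4929 - 7547)*(1/11779) = -88236341/1075 - 2618*1/11779 = -88236341/1075 - 2618/11779 = -1039338674989/12662425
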